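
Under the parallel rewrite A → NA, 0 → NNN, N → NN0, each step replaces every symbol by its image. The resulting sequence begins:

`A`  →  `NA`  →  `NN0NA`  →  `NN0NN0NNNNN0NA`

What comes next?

NN0NN0NNNNN0NN0NNNNN0NN0NN0NN0NN0NNNNN0NA

φ(NN0NN0NNNNN0NA) expands symbol-by-symbol to NN0 NN0 NNN NN0 NN0 NNN NN0 NN0 NN0 NN0 NN0 NNN NN0 NA; joining the 14 pieces gives the next term.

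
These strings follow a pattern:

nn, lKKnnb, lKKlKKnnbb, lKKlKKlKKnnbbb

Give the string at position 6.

Each term wraps the previous one in lKK on the left and b on the right.
From lKKlKKlKKnnbbb, 2 further steps: lKKlKKlKKnnbbb → lKKlKKlKKlKKnnbbbb → (answer).

lKKlKKlKKlKKlKKnnbbbbb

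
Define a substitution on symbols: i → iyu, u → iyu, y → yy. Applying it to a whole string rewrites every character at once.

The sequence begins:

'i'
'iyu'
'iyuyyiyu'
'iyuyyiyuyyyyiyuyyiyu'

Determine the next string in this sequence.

iyuyyiyuyyyyiyuyyiyuyyyyyyyyiyuyyiyuyyyyiyuyyiyu

Applying the rule to each of the 20 symbols of iyuyyiyuyyyyiyuyyiyu gives the pieces iyu yy iyu yy yy iyu yy iyu yy yy yy yy iyu yy iyu yy yy iyu yy iyu, which concatenate to the answer.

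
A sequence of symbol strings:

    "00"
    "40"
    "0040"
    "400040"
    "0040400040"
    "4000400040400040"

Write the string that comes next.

00404000404000400040400040

From term 3 onward, concatenate the second-to-last term with the last: 00·40 = 0040, 40·0040 = 400040, …
The next term joins 0040400040 and 4000400040400040.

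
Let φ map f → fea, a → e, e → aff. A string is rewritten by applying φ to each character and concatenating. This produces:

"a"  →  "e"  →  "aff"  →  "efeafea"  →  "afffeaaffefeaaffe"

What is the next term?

φ(afffeaaffefeaaffe) expands symbol-by-symbol to e fea fea fea aff e e fea fea aff fea aff e e fea fea aff; joining the 17 pieces gives the next term.

efeafeafeaaffeefeafeaafffeaaffeefeafeaaff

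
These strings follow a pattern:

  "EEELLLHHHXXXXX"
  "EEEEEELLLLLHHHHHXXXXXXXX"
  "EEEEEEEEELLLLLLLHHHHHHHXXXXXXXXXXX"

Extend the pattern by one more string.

Term n consists of 3n E's, followed by 2n+1 L's, followed by 2n+1 H's, followed by 3n+2 X's (n = 1, 2, …).
At n = 4 the blocks have lengths 12, 9, 9, 14.

EEEEEEEEEEEELLLLLLLLLHHHHHHHHHXXXXXXXXXXXXXX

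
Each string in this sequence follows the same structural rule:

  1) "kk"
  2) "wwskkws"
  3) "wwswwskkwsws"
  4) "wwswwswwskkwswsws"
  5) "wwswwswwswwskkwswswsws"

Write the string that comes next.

s(k+1) = wws·s(k)·ws, so each term gains wws as a prefix and ws as a suffix.
Applying this once more to wwswwswwswwskkwswswsws:

wwswwswwswwswwskkwswswswsws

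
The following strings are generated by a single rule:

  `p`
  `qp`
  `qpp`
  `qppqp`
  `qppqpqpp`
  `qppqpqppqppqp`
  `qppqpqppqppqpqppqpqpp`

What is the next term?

qppqpqppqppqpqppqpqppqppqpqppqppqp

This is a Fibonacci-style word recurrence s(k) = s(k−1)·s(k−2): e.g. qp·p = qpp.
The next term joins qppqpqppqppqpqppqpqpp and qppqpqppqppqp.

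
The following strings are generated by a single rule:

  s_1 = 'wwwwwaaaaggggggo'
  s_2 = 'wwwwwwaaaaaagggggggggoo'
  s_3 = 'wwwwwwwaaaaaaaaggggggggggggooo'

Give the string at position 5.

wwwwwwwwwaaaaaaaaaaaaggggggggggggggggggooooo

Each string has the form w^{n+3} a^{2n} g^{3n} o^{n-1}, where the shown terms are n = 2, 3, 4.
For term 5, n = 6, so the run lengths are 9, 12, 18, 5.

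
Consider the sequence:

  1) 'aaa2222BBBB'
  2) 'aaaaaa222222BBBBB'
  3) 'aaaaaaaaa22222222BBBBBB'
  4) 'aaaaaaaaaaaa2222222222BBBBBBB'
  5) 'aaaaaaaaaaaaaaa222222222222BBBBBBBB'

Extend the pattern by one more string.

Term n consists of 3n a's, followed by 2n+2 2's, followed by n+3 B's (n = 1, 2, …).
For the next term, n = 6, so the run lengths are 18, 14, 9.

aaaaaaaaaaaaaaaaaa22222222222222BBBBBBBBB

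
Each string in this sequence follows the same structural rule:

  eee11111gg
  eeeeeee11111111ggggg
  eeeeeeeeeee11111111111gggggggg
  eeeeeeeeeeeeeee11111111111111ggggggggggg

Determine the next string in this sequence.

Each string has the form e^{4n-1} 1^{3n+2} g^{3n-1} (n = 1, 2, …).
For the next term, n = 5, so the run lengths are 19, 17, 14.

eeeeeeeeeeeeeeeeeee11111111111111111gggggggggggggg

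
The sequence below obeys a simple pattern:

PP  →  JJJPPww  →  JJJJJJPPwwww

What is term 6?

Each term wraps the previous one in JJJ on the left and ww on the right.
From JJJJJJPPwwww, 3 further steps: JJJJJJPPwwww → JJJJJJJJJPPwwwwww → JJJJJJJJJJJJPPwwwwwwww → (answer).

JJJJJJJJJJJJJJJPPwwwwwwwwww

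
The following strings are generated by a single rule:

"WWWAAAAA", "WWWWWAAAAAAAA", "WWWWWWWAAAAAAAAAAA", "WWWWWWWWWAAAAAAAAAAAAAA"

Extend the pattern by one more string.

Reading off run lengths: W runs 3, 5, 7, 9; A runs 5, 8, 11, 14 — each is linear in n (n = 1, 2, …).
Setting n = 5 gives 11, 17 characters in each block.

WWWWWWWWWWWAAAAAAAAAAAAAAAAA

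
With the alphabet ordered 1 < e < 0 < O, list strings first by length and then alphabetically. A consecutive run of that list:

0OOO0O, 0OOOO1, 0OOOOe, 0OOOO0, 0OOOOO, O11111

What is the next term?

The successor of O11111 increments the rightmost position that isn't already O and resets every position after it to 1.

O1111e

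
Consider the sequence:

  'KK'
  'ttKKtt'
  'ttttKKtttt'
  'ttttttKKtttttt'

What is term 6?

ttttttttttKKtttttttttt

Every step adds tt to the front and tt to the end of the previous string.
From ttttttKKtttttt, 2 further steps: ttttttKKtttttt → ttttttttKKtttttttt → (answer).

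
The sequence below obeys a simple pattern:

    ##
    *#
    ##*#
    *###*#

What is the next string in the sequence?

##*#*###*#

This is a Fibonacci-style word recurrence s(k) = s(k−2)·s(k−1): e.g. ##·*# = ##*#.
So term 5 is ##*#·*###*#.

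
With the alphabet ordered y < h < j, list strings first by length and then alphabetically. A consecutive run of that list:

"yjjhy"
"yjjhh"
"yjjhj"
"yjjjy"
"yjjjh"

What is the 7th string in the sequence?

Continuing the enumeration 2 steps past yjjjh: yjjjh → yjjjj → (answer).

hyyyy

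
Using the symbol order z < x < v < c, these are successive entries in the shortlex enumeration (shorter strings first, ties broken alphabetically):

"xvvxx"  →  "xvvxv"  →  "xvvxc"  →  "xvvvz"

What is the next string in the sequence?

xvvvx

Treat xvvvz as a base-4 numeral over the given alphabet and add one, carrying through any trailing c's.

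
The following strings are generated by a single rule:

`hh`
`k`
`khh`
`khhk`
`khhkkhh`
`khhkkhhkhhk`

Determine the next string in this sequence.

This is a Fibonacci-style word recurrence s(k) = s(k−1)·s(k−2): e.g. k·hh = khh.
Continuing: khhkkhhkhhk · khhkkhh gives term 7.

khhkkhhkhhkkhhkkhh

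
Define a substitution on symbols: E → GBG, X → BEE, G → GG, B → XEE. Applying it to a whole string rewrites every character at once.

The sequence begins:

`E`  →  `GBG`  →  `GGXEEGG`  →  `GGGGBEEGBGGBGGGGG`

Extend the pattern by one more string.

Rewriting the 17 symbols of GGGGBEEGBGGBGGGGG one by one yields GG GG GG GG XEE GBG GBG GG XEE GG GG XEE GG GG GG GG GG; concatenated:

GGGGGGGGXEEGBGGBGGGXEEGGGGXEEGGGGGGGGGG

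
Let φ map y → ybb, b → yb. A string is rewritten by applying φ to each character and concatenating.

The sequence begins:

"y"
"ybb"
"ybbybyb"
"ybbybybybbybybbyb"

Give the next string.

ybbybybybbybybbybybbybybybbybybbybybybbyb

φ(ybbybybybbybybbyb) expands symbol-by-symbol to ybb yb yb ybb yb ybb yb ybb yb yb ybb yb ybb yb yb ybb yb; joining the 17 pieces gives the next term.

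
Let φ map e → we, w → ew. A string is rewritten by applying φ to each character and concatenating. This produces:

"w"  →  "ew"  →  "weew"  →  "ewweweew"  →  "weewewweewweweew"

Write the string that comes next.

Replace each of the 16 characters of weewewweewweweew in place — ew we we ew we ew ew we we ew ew we ew we we ew — and concatenate.

ewweweewweewewweweewewweewweweew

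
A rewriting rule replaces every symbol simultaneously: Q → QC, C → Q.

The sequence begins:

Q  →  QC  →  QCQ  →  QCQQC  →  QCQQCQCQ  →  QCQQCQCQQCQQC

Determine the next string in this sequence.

Applying the rule to each of the 13 symbols of QCQQCQCQQCQQC gives the pieces QC Q QC QC Q QC Q QC QC Q QC QC Q, which concatenate to the answer.

QCQQCQCQQCQQCQCQQCQCQ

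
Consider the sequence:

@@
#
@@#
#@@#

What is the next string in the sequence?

Each term (from the third on) is the two preceding terms concatenated in order: term 3 = @@·# = @@#.
Continuing: @@# · #@@# gives term 5.

@@##@@#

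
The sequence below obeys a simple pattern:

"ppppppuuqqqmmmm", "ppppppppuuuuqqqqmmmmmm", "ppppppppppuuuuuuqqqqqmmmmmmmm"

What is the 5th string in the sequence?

The n-th term is 2n+2 p's then 2n-2 u's then n+1 q's then 2n m's, where the shown terms are n = 2, 3, 4.
At n = 6 the blocks have lengths 14, 10, 7, 12.

ppppppppppppppuuuuuuuuuuqqqqqqqmmmmmmmmmmmm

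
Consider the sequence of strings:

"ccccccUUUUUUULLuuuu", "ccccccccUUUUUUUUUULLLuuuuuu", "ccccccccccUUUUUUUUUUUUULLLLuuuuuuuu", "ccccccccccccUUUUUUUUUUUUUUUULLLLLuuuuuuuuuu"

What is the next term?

ccccccccccccccUUUUUUUUUUUUUUUUUUULLLLLLuuuuuuuuuuuu

Term n consists of 2n+2 c's, followed by 3n+1 U's, followed by n L's, followed by 2n u's, where the shown terms are n = 2, 3, 4, 5.
Setting n = 6 gives 14, 19, 6, 12 characters in each block.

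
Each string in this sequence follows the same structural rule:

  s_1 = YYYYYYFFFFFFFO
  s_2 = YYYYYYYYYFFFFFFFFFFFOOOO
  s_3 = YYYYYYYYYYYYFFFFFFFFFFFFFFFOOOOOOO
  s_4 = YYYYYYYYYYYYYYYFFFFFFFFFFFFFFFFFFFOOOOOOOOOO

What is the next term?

YYYYYYYYYYYYYYYYYYFFFFFFFFFFFFFFFFFFFFFFFOOOOOOOOOOOOO

Each string has the form Y^{3n+3} F^{4n+3} O^{3n-2} (n = 1, 2, …).
For the next term, n = 5, so the run lengths are 18, 23, 13.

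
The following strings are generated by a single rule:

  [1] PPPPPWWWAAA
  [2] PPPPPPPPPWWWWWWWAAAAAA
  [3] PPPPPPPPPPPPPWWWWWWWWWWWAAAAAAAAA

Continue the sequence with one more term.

PPPPPPPPPPPPPPPPPWWWWWWWWWWWWWWWAAAAAAAAAAAA

Reading off run lengths: P runs 5, 9, 13; W runs 3, 7, 11; A runs 3, 6, 9 — each is linear in n (n = 1, 2, …).
For the next term, n = 4, so the run lengths are 17, 15, 12.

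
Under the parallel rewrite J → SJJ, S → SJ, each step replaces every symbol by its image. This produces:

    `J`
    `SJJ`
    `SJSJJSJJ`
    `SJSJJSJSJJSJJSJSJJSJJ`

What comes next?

Rewriting the 21 symbols of SJSJJSJSJJSJJSJSJJSJJ one by one yields SJ SJJ SJ SJJ SJJ SJ SJJ SJ SJJ SJJ SJ SJJ SJJ SJ SJJ SJ SJJ SJJ SJ SJJ SJJ; concatenated:

SJSJJSJSJJSJJSJSJJSJSJJSJJSJSJJSJJSJSJJSJSJJSJJSJSJJSJJ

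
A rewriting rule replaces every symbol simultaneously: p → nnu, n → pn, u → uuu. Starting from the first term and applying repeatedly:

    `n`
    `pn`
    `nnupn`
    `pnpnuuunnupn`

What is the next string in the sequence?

Expanding pnpnuuunnupn: p→nnu, n→pn, p→nnu, n→pn, u→uuu, u→uuu, u→uuu, n→pn, n→pn, u→uuu, p→nnu, n→pn. Concatenated: nnu pn nnu pn uuu uuu uuu pn pn uuu nnu pn.

nnupnnnupnuuuuuuuuupnpnuuunnupn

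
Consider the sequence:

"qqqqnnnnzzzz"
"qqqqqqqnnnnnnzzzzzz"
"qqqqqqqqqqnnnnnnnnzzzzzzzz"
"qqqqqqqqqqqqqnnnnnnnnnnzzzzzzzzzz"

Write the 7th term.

Each string has the form q^{3n+1} n^{2n+2} z^{2n+2} (n = 1, 2, …).
For term 7, n = 7, so the run lengths are 22, 16, 16.

qqqqqqqqqqqqqqqqqqqqqqnnnnnnnnnnnnnnnnzzzzzzzzzzzzzzzz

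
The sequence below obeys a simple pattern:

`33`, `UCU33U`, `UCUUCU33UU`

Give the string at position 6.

s(k+1) = UCU·s(k)·U, so each term gains UCU as a prefix and U as a suffix.
From UCUUCU33UU, 3 further steps: UCUUCU33UU → UCUUCUUCU33UUU → UCUUCUUCUUCU33UUUU → (answer).

UCUUCUUCUUCUUCU33UUUUU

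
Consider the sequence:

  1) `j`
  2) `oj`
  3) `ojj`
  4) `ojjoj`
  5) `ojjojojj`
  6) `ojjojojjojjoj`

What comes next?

ojjojojjojjojojjojojj

From term 3 onward, concatenate the last term with the second-to-last: oj·j = ojj, ojj·oj = ojjoj, …
The next term joins ojjojojjojjoj and ojjojojj.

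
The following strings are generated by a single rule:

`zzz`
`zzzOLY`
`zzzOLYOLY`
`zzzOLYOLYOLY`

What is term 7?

zzzOLYOLYOLYOLYOLYOLY

Each term is the previous one with OLY appended.
From zzzOLYOLYOLY, 3 further steps: zzzOLYOLYOLY → zzzOLYOLYOLYOLY → zzzOLYOLYOLYOLYOLY → (answer).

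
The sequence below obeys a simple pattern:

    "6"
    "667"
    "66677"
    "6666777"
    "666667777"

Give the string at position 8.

Every step adds 6 to the front and 7 to the end of the previous string.
From 666667777, 3 further steps: 666667777 → 66666677777 → 6666666777777 → (answer).

666666667777777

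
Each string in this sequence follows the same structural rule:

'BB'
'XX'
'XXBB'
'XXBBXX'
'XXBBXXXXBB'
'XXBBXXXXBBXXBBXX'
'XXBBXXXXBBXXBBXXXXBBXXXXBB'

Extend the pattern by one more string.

From term 3 onward, concatenate the last term with the second-to-last: XX·BB = XXBB, XXBB·XX = XXBBXX, …
Continuing: XXBBXXXXBBXXBBXXXXBBXXXXBB · XXBBXXXXBBXXBBXX gives term 8.

XXBBXXXXBBXXBBXXXXBBXXXXBBXXBBXXXXBBXXBBXX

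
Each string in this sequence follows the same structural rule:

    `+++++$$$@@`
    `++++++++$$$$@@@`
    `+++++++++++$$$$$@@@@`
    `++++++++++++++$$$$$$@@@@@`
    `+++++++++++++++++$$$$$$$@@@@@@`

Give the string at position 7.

The n-th term is 3n-1 +'s then n+1 $'s then n @'s, where the shown terms are n = 2, 3, 4, 5, 6.
For term 7, n = 8, so the run lengths are 23, 9, 8.

+++++++++++++++++++++++$$$$$$$$$@@@@@@@@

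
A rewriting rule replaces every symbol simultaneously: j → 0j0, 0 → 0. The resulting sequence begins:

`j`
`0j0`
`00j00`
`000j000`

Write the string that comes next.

Expanding 000j000: 0→0, 0→0, 0→0, j→0j0, 0→0, 0→0, 0→0. Concatenated: 0 0 0 0j0 0 0 0.

0000j0000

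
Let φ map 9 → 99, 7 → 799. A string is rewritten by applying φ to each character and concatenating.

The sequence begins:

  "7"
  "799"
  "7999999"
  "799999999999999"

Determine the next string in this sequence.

Replace each of the 15 characters of 799999999999999 in place — 799 99 99 99 99 99 99 99 99 99 99 99 99 99 99 — and concatenate.

7999999999999999999999999999999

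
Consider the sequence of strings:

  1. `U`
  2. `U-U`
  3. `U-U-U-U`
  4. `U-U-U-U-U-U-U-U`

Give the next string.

Each string is two copies of the previous one joined by '-'.
One more doubling of U-U-U-U-U-U-U-U gives the answer.

U-U-U-U-U-U-U-U-U-U-U-U-U-U-U-U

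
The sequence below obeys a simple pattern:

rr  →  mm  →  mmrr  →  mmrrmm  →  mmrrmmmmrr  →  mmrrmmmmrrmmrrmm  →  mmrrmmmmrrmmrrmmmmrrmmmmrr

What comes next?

This is a Fibonacci-style word recurrence s(k) = s(k−1)·s(k−2): e.g. mm·rr = mmrr.
So term 8 is mmrrmmmmrrmmrrmmmmrrmmmmrr·mmrrmmmmrrmmrrmm.

mmrrmmmmrrmmrrmmmmrrmmmmrrmmrrmmmmrrmmrrmm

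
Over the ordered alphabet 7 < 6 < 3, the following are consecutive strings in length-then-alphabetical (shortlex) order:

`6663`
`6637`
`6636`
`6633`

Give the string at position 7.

6373

Continuing the enumeration 3 steps past 6633: 6633 → 6377 → 6376 → (answer).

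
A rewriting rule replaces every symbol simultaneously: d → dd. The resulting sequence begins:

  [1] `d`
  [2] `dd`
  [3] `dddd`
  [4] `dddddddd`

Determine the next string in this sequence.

dddddddddddddddd

Rewriting each symbol of dddddddd: d→dd, d→dd, d→dd, d→dd, d→dd, d→dd, d→dd, d→dd, which concatenates to dd dd dd dd dd dd dd dd.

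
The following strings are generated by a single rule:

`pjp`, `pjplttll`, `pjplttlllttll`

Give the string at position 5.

pjplttlllttlllttlllttll

Every step adds lttll to the end: s(k+1) = s(k)·lttll.
From pjplttlllttll, 2 further steps: pjplttlllttll → pjplttlllttlllttll → (answer).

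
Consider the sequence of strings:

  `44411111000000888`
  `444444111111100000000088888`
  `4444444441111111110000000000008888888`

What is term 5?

444444444444444111111111111100000000000000000088888888888

Term n consists of 3n 4's, followed by 2n+3 1's, followed by 3n+3 0's, followed by 2n+1 8's (n = 1, 2, …).
Setting n = 5 gives 15, 13, 18, 11 characters in each block.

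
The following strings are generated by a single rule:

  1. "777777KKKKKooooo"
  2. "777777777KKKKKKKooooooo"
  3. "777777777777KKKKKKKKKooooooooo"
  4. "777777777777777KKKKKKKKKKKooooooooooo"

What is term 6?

Each string has the form 7^{3n+3} K^{2n+3} o^{2n+3} (n = 1, 2, …).
For term 6, n = 6, so the run lengths are 21, 15, 15.

777777777777777777777KKKKKKKKKKKKKKKooooooooooooooo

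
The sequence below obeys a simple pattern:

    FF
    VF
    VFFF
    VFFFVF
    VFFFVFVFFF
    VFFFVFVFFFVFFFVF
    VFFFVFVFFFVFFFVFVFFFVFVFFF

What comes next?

This is a Fibonacci-style word recurrence s(k) = s(k−1)·s(k−2): e.g. VF·FF = VFFF.
The next term joins VFFFVFVFFFVFFFVFVFFFVFVFFF and VFFFVFVFFFVFFFVF.

VFFFVFVFFFVFFFVFVFFFVFVFFFVFFFVFVFFFVFFFVF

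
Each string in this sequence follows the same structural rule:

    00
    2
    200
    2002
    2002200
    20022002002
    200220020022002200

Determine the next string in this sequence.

Each term (from the third on) is the previous term followed by the one before it: term 3 = 2·00 = 200.
The next term joins 200220020022002200 and 20022002002.

20022002002200220020022002002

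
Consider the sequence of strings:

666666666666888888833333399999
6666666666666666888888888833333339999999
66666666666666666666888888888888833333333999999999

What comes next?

Term n consists of 4n 6's, followed by 3n-2 8's, followed by n+3 3's, followed by 2n-1 9's, where the shown terms are n = 3, 4, 5.
At n = 6 the blocks have lengths 24, 16, 9, 11.

666666666666666666666666888888888888888833333333399999999999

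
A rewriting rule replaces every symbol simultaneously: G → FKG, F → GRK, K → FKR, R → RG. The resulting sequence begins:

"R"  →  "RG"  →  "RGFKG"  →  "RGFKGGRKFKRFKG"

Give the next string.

RGFKGGRKFKRFKGFKGRGFKRGRKFKRRGGRKFKRFKG

Applying the rule to each of the 14 symbols of RGFKGGRKFKRFKG gives the pieces RG FKG GRK FKR FKG FKG RG FKR GRK FKR RG GRK FKR FKG, which concatenate to the answer.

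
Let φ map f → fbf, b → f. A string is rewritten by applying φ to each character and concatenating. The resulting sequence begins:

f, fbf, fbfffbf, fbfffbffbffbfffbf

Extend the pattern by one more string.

Rewriting the 17 symbols of fbfffbffbffbfffbf one by one yields fbf f fbf fbf fbf f fbf fbf f fbf fbf f fbf fbf fbf f fbf; concatenated:

fbfffbffbffbfffbffbfffbffbfffbffbffbfffbf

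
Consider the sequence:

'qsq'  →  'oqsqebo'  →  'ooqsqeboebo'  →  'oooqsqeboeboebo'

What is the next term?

ooooqsqeboeboeboebo

Each term wraps the previous one in o on the left and ebo on the right.
One more step from oooqsqeboeboebo gives the answer.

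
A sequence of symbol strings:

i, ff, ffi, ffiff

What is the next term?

ffiffffi

This is a Fibonacci-style word recurrence s(k) = s(k−1)·s(k−2): e.g. ff·i = ffi.
Continuing: ffiff · ffi gives term 5.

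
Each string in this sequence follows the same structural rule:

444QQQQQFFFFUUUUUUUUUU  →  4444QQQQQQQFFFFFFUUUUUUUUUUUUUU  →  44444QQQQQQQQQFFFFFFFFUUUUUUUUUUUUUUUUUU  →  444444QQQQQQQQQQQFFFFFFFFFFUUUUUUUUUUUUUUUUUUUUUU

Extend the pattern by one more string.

4444444QQQQQQQQQQQQQFFFFFFFFFFFFUUUUUUUUUUUUUUUUUUUUUUUUUU

The n-th term is n+1 4's then 2n+1 Q's then 2n F's then 4n+2 U's, where the shown terms are n = 2, 3, 4, 5.
At n = 6 the blocks have lengths 7, 13, 12, 26.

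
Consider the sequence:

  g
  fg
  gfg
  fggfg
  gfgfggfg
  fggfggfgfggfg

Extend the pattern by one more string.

gfgfggfgfggfggfgfggfg

Each term (from the third on) is the two preceding terms concatenated in order: term 3 = g·fg = gfg.
So term 7 is gfgfggfg·fggfggfgfggfg.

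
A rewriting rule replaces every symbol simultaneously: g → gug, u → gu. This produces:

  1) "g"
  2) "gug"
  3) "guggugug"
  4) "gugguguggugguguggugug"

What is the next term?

Rewriting the 21 symbols of gugguguggugguguggugug one by one yields gug gu gug gug gu gug gu gug gug gu gug gug gu gug gu gug gug gu gug gu gug; concatenated:

gugguguggugguguggugugguggugugguggugugguguggugguguggugug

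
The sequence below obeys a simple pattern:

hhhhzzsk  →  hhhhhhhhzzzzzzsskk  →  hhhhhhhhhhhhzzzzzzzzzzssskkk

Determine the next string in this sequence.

Reading off run lengths: h runs 4, 8, 12; z runs 2, 6, 10; s runs 1, 2, 3; k runs 1, 2, 3 — each is linear in n (n = 1, 2, …).
For the next term, n = 4, so the run lengths are 16, 14, 4, 4.

hhhhhhhhhhhhhhhhzzzzzzzzzzzzzzsssskkkk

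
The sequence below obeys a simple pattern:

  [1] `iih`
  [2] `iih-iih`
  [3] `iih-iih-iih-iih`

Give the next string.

s(k+1) = s(k)·-·s(k) — each term doubles the last with '-' between the halves.
Doubling iih-iih-iih-iih with '-' between the halves:

iih-iih-iih-iih-iih-iih-iih-iih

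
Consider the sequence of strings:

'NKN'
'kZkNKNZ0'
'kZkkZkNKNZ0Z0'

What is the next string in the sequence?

Every step adds kZk to the front and Z0 to the end of the previous string.
So the next term is kZk·kZkkZkNKNZ0Z0·Z0.

kZkkZkkZkNKNZ0Z0Z0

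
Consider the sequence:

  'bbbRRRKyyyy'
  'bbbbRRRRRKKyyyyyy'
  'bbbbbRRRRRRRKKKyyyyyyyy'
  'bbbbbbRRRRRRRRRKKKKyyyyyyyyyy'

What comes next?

bbbbbbbRRRRRRRRRRRKKKKKyyyyyyyyyyyy

Reading off run lengths: b runs 3, 4, 5, 6; R runs 3, 5, 7, 9; K runs 1, 2, 3, 4; y runs 4, 6, 8, 10 — each is linear in n (n = 1, 2, …).
Setting n = 5 gives 7, 11, 5, 12 characters in each block.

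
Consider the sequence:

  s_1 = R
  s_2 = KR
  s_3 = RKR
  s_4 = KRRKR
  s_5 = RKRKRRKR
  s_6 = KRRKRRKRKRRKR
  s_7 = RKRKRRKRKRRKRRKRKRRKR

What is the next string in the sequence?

From term 3 onward, concatenate the second-to-last term with the last: R·KR = RKR, KR·RKR = KRRKR, …
Continuing: KRRKRRKRKRRKR · RKRKRRKRKRRKRRKRKRRKR gives term 8.

KRRKRRKRKRRKRRKRKRRKRKRRKRRKRKRRKR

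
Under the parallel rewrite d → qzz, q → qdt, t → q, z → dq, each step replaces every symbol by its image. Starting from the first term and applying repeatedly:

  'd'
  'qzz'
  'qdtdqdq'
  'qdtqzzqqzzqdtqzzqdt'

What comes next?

qdtqzzqqdtdqdqqdtqdtdqdqqdtqzzqqdtdqdqqdtqzzq

Applying the rule to each of the 19 symbols of qdtqzzqqzzqdtqzzqdt gives the pieces qdt qzz q qdt dq dq qdt qdt dq dq qdt qzz q qdt dq dq qdt qzz q, which concatenate to the answer.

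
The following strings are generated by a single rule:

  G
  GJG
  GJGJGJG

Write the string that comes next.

GJGJGJGJGJGJGJG

Every step duplicates the string with 'J' between the halves.
One more doubling of GJGJGJG gives the answer.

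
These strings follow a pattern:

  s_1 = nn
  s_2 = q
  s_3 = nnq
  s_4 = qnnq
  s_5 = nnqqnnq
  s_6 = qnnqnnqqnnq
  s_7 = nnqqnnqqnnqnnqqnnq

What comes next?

Each term (from the third on) is the two preceding terms concatenated in order: term 3 = nn·q = nnq.
The next term joins qnnqnnqqnnq and nnqqnnqqnnqnnqqnnq.

qnnqnnqqnnqnnqqnnqqnnqnnqqnnq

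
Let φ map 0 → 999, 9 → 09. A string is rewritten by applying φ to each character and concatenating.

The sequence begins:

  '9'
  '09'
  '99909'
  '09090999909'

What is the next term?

Rewriting each symbol of 09090999909: 0→999, 9→09, 0→999, 9→09, 0→999, 9→09, 9→09, 9→09, 9→09, 0→999, 9→09, which concatenates to 999 09 999 09 999 09 09 09 09 999 09.

99909999099990909090999909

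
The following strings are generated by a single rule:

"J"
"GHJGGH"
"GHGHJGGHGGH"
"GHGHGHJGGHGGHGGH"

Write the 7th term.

GHGHGHGHGHGHJGGHGGHGGHGGHGGHGGH

s(k+1) = GH·s(k)·GGH, so each term gains GH as a prefix and GGH as a suffix.
From GHGHGHJGGHGGHGGH, 3 further steps: GHGHGHJGGHGGHGGH → GHGHGHGHJGGHGGHGGHGGH → GHGHGHGHGHJGGHGGHGGHGGHGGH → (answer).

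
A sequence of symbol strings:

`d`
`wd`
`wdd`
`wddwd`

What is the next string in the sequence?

This is a Fibonacci-style word recurrence s(k) = s(k−1)·s(k−2): e.g. wd·d = wdd.
Continuing: wddwd · wdd gives term 5.

wddwdwdd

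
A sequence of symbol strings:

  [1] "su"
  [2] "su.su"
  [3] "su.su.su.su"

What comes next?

s(k+1) = s(k)·.·s(k) — each term doubles the last with '.' between the halves.
Doubling su.su.su.su with '.' between the halves:

su.su.su.su.su.su.su.su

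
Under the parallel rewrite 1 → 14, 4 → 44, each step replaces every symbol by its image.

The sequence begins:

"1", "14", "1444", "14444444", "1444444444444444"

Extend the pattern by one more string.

Replace each of the 16 characters of 1444444444444444 in place — 14 44 44 44 44 44 44 44 44 44 44 44 44 44 44 44 — and concatenate.

14444444444444444444444444444444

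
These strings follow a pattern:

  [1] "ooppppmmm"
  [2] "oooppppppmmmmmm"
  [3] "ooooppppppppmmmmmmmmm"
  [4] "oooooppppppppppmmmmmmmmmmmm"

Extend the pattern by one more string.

The n-th term is n+1 o's then 2n+2 p's then 3n m's (n = 1, 2, …).
At n = 5 the blocks have lengths 6, 12, 15.

ooooooppppppppppppmmmmmmmmmmmmmmm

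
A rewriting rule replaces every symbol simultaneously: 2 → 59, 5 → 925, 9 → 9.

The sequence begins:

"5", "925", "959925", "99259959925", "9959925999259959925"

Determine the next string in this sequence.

Applying the rule to each of the 19 symbols of 9959925999259959925 gives the pieces 9 9 925 9 9 59 925 9 9 9 59 925 9 9 925 9 9 59 925, which concatenate to the answer.

99925995992599959925999259959925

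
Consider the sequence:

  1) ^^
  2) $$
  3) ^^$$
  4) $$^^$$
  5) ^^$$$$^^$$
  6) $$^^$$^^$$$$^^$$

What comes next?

From term 3 onward, concatenate the second-to-last term with the last: ^^·$$ = ^^$$, $$·^^$$ = $$^^$$, …
The next term joins ^^$$$$^^$$ and $$^^$$^^$$$$^^$$.

^^$$$$^^$$$$^^$$^^$$$$^^$$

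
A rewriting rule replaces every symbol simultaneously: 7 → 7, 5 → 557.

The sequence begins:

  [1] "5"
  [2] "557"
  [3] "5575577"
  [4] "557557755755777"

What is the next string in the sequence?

5575577557557775575577557557777

Replace each of the 15 characters of 557557755755777 in place — 557 557 7 557 557 7 7 557 557 7 557 557 7 7 7 — and concatenate.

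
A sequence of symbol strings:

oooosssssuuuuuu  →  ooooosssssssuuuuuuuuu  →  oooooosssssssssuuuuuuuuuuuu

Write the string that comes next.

Reading off run lengths: o runs 4, 5, 6; s runs 5, 7, 9; u runs 6, 9, 12 — each is linear in n, where the shown terms are n = 2, 3, 4.
For the next term, n = 5, so the run lengths are 7, 11, 15.

ooooooosssssssssssuuuuuuuuuuuuuuu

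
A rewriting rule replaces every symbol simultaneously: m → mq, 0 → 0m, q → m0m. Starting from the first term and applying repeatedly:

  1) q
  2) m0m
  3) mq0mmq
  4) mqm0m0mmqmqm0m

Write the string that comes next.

mqm0mmq0mmq0mmqmqm0mmqm0mmq0mmq

Replace each of the 14 characters of mqm0m0mmqmqm0m in place — mq m0m mq 0m mq 0m mq mq m0m mq m0m mq 0m mq — and concatenate.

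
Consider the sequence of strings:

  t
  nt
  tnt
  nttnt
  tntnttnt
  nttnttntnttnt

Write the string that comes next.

This is a Fibonacci-style word recurrence s(k) = s(k−2)·s(k−1): e.g. t·nt = tnt.
Continuing: tntnttnt · nttnttntnttnt gives term 7.

tntnttntnttnttntnttnt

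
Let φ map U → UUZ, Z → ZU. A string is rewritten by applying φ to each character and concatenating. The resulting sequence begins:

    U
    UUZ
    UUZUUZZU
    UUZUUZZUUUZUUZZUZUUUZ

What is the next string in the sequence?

Rewriting the 21 symbols of UUZUUZZUUUZUUZZUZUUUZ one by one yields UUZ UUZ ZU UUZ UUZ ZU ZU UUZ UUZ UUZ ZU UUZ UUZ ZU ZU UUZ ZU UUZ UUZ UUZ ZU; concatenated:

UUZUUZZUUUZUUZZUZUUUZUUZUUZZUUUZUUZZUZUUUZZUUUZUUZUUZZU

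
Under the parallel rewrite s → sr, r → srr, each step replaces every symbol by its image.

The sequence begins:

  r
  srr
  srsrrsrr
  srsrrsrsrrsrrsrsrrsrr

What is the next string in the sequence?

Applying the rule to each of the 21 symbols of srsrrsrsrrsrrsrsrrsrr gives the pieces sr srr sr srr srr sr srr sr srr srr sr srr srr sr srr sr srr srr sr srr srr, which concatenate to the answer.

srsrrsrsrrsrrsrsrrsrsrrsrrsrsrrsrrsrsrrsrsrrsrrsrsrrsrr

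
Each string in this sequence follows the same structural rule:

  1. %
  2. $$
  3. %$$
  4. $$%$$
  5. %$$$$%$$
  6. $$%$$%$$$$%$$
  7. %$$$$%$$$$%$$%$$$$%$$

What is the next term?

$$%$$%$$$$%$$%$$$$%$$$$%$$%$$$$%$$

This is a Fibonacci-style word recurrence s(k) = s(k−2)·s(k−1): e.g. %·$$ = %$$.
Continuing: $$%$$%$$$$%$$ · %$$$$%$$$$%$$%$$$$%$$ gives term 8.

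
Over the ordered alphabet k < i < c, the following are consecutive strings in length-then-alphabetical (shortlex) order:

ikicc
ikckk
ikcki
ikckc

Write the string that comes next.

ikcik

The successor of ikckc increments the rightmost position that isn't already c and resets every position after it to k.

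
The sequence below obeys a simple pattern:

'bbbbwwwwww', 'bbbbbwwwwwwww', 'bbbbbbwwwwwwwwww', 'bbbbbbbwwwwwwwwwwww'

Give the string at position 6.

bbbbbbbbbwwwwwwwwwwwwwwww

The n-th term is n+1 b's then 2n w's, where the shown terms are n = 3, 4, 5, 6.
At n = 8 the blocks have lengths 9, 16.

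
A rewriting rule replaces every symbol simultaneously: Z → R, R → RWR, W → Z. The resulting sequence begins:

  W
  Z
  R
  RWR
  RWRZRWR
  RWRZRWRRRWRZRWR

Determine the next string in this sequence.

Replace each of the 15 characters of RWRZRWRRRWRZRWR in place — RWR Z RWR R RWR Z RWR RWR RWR Z RWR R RWR Z RWR — and concatenate.

RWRZRWRRRWRZRWRRWRRWRZRWRRRWRZRWR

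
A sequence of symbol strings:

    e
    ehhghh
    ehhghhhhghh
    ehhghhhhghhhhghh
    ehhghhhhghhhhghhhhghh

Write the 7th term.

ehhghhhhghhhhghhhhghhhhghhhhghh

The strings grow by a fixed suffix hhghh each time.
From ehhghhhhghhhhghhhhghh, 2 further steps: ehhghhhhghhhhghhhhghh → ehhghhhhghhhhghhhhghhhhghh → (answer).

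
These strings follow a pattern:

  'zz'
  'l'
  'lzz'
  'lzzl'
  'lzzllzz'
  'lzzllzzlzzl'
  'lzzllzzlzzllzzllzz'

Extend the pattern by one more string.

From term 3 onward, concatenate the last term with the second-to-last: l·zz = lzz, lzz·l = lzzl, …
Continuing: lzzllzzlzzllzzllzz · lzzllzzlzzl gives term 8.

lzzllzzlzzllzzllzzlzzllzzlzzl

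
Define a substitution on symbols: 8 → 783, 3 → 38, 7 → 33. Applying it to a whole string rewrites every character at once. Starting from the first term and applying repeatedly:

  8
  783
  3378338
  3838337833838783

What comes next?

Rewriting the 16 symbols of 3838337833838783 one by one yields 38 783 38 783 38 38 33 783 38 38 783 38 783 33 783 38; concatenated:

38783387833838337833838783387833378338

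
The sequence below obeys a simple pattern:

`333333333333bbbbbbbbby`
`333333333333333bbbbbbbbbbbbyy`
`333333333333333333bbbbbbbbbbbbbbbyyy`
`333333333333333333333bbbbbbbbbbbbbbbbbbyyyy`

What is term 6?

333333333333333333333333333bbbbbbbbbbbbbbbbbbbbbbbbyyyyyy

The n-th term is 3n+3 3's then 3n b's then n-2 y's, where the shown terms are n = 3, 4, 5, 6.
For term 6, n = 8, so the run lengths are 27, 24, 6.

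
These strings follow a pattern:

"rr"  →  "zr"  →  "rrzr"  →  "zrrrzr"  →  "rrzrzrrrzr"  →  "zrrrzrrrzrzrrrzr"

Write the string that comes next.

rrzrzrrrzrzrrrzrrrzrzrrrzr

This is a Fibonacci-style word recurrence s(k) = s(k−2)·s(k−1): e.g. rr·zr = rrzr.
Continuing: rrzrzrrrzr · zrrrzrrrzrzrrrzr gives term 7.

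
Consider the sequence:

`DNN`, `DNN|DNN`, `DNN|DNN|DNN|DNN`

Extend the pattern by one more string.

DNN|DNN|DNN|DNN|DNN|DNN|DNN|DNN

Each string is two copies of the previous one joined by '|'.
So the next term is two copies of DNN|DNN|DNN|DNN with '|' between the halves.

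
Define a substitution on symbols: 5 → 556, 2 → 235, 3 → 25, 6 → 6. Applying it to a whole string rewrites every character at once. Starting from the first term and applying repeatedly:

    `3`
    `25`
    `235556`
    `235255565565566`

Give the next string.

Replace each of the 15 characters of 235255565565566 in place — 235 25 556 235 556 556 556 6 556 556 6 556 556 6 6 — and concatenate.

235255562355565565566556556655655666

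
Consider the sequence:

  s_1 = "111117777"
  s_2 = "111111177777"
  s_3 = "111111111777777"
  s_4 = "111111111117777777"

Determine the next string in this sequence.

Term n consists of 2n-1 1's, followed by n+1 7's, where the shown terms are n = 3, 4, 5, 6.
At n = 7 the blocks have lengths 13, 8.

111111111111177777777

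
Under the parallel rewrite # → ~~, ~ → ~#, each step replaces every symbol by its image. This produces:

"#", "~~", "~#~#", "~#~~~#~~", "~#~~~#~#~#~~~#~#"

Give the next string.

Rewriting the 16 symbols of ~#~~~#~#~#~~~#~# one by one yields ~# ~~ ~# ~# ~# ~~ ~# ~~ ~# ~~ ~# ~# ~# ~~ ~# ~~; concatenated:

~#~~~#~#~#~~~#~~~#~~~#~#~#~~~#~~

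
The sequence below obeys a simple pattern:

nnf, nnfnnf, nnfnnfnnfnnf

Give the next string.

Each string is two copies of the previous one concatenated.
So the next term is two copies of nnfnnfnnfnnf.

nnfnnfnnfnnfnnfnnfnnfnnf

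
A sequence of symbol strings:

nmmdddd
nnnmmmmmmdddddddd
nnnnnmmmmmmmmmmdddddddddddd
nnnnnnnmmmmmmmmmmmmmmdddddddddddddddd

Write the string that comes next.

Reading off run lengths: n runs 1, 3, 5, 7; m runs 2, 6, 10, 14; d runs 4, 8, 12, 16 — each is linear in n (n = 1, 2, …).
For the next term, n = 5, so the run lengths are 9, 18, 20.

nnnnnnnnnmmmmmmmmmmmmmmmmmmdddddddddddddddddddd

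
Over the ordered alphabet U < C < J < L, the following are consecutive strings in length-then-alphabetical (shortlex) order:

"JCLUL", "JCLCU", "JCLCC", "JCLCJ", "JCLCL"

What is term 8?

Stepping forward 3 times from JCLCL: JCLCL → JCLJU → JCLJC, then the target.

JCLJJ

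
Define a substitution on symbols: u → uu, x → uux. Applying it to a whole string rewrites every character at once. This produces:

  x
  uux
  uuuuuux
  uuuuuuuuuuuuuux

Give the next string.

uuuuuuuuuuuuuuuuuuuuuuuuuuuuuux

Replace each of the 15 characters of uuuuuuuuuuuuuux in place — uu uu uu uu uu uu uu uu uu uu uu uu uu uu uux — and concatenate.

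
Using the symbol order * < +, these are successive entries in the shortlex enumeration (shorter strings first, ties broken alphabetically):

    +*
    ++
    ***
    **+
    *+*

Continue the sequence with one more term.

The successor of *+* increments the rightmost position that isn't already + and resets every position after it to *.

*++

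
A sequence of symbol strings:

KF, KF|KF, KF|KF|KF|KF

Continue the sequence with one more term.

Each string is two copies of the previous one joined by '|'.
Doubling KF|KF|KF|KF with '|' between the halves:

KF|KF|KF|KF|KF|KF|KF|KF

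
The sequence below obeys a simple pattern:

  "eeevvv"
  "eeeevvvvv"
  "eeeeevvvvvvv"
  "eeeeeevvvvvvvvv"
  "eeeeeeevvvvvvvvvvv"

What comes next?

The n-th term is n+1 e's then 2n-1 v's, where the shown terms are n = 2, 3, 4, 5, 6.
For the next term, n = 7, so the run lengths are 8, 13.

eeeeeeeevvvvvvvvvvvvv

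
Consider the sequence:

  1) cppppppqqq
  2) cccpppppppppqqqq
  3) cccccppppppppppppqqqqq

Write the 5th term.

Each string has the form c^{2n-1} p^{3n+3} q^{n+2} (n = 1, 2, …).
At n = 5 the blocks have lengths 9, 18, 7.

cccccccccppppppppppppppppppqqqqqqq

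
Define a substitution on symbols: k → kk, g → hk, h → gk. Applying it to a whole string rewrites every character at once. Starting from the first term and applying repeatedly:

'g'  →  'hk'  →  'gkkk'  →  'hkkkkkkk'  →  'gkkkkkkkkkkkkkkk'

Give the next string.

hkkkkkkkkkkkkkkkkkkkkkkkkkkkkkkk

Applying the rule to each of the 16 symbols of gkkkkkkkkkkkkkkk gives the pieces hk kk kk kk kk kk kk kk kk kk kk kk kk kk kk kk, which concatenate to the answer.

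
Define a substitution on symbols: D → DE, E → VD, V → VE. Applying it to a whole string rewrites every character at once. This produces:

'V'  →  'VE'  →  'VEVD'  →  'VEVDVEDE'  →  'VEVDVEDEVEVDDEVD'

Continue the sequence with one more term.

φ(VEVDVEDEVEVDDEVD) expands symbol-by-symbol to VE VD VE DE VE VD DE VD VE VD VE DE DE VD VE DE; joining the 16 pieces gives the next term.

VEVDVEDEVEVDDEVDVEVDVEDEDEVDVEDE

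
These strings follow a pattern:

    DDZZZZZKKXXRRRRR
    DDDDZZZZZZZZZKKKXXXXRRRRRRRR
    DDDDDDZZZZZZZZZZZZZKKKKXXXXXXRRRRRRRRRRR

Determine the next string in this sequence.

DDDDDDDDZZZZZZZZZZZZZZZZZKKKKKXXXXXXXXRRRRRRRRRRRRRR

Each string has the form D^{2n} Z^{4n+1} K^{n+1} X^{2n} R^{3n+2} (n = 1, 2, …).
At n = 4 the blocks have lengths 8, 17, 5, 8, 14.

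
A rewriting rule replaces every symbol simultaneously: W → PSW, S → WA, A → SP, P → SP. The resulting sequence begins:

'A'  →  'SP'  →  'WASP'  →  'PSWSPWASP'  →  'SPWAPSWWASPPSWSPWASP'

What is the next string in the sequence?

Applying the rule to each of the 20 symbols of SPWAPSWWASPPSWSPWASP gives the pieces WA SP PSW SP SP WA PSW PSW SP WA SP SP WA PSW WA SP PSW SP WA SP, which concatenate to the answer.

WASPPSWSPSPWAPSWPSWSPWASPSPWAPSWWASPPSWSPWASP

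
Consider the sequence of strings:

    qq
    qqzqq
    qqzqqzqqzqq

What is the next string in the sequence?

qqzqqzqqzqqzqqzqqzqqzqq

Each string is two copies of the previous one joined by 'z'.
One more doubling of qqzqqzqqzqq gives the answer.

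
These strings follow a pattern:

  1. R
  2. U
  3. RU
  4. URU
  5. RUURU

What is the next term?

URURUURU

This is a Fibonacci-style word recurrence s(k) = s(k−2)·s(k−1): e.g. R·U = RU.
Continuing: URU · RUURU gives term 6.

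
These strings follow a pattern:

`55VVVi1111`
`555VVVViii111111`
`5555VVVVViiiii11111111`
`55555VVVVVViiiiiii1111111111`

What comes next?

Term n consists of n+1 5's, followed by n+2 V's, followed by 2n-1 i's, followed by 2n+2 1's (n = 1, 2, …).
Setting n = 5 gives 6, 7, 9, 12 characters in each block.

555555VVVVVVViiiiiiiii111111111111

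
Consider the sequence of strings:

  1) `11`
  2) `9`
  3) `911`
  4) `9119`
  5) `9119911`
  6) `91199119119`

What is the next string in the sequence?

911991191199119911

From term 3 onward, concatenate the last term with the second-to-last: 9·11 = 911, 911·9 = 9119, …
Continuing: 91199119119 · 9119911 gives term 7.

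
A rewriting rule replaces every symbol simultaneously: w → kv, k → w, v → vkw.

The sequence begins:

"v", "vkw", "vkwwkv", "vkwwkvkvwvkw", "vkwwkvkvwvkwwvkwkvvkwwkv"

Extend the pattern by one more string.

Applying the rule to each of the 24 symbols of vkwwkvkvwvkwwvkwkvvkwwkv gives the pieces vkw w kv kv w vkw w vkw kv vkw w kv kv vkw w kv w vkw vkw w kv kv w vkw, which concatenate to the answer.

vkwwkvkvwvkwwvkwkvvkwwkvkvvkwwkvwvkwvkwwkvkvwvkw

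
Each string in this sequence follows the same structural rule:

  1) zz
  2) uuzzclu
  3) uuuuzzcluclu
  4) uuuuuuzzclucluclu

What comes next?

uuuuuuuuzzcluclucluclu

s(k+1) = uu·s(k)·clu, so each term gains uu as a prefix and clu as a suffix.
One more step from uuuuuuzzclucluclu gives the answer.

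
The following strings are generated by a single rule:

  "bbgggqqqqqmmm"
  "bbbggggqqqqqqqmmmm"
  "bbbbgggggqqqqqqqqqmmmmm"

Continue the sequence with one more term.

bbbbbggggggqqqqqqqqqqqmmmmmm

Reading off run lengths: b runs 2, 3, 4; g runs 3, 4, 5; q runs 5, 7, 9; m runs 3, 4, 5 — each is linear in n, where the shown terms are n = 2, 3, 4.
At n = 5 the blocks have lengths 5, 6, 11, 6.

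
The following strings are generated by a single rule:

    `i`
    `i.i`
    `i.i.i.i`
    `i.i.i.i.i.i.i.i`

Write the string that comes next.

s(k+1) = s(k)·.·s(k) — each term doubles the last with '.' between the halves.
Doubling i.i.i.i.i.i.i.i with '.' between the halves:

i.i.i.i.i.i.i.i.i.i.i.i.i.i.i.i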